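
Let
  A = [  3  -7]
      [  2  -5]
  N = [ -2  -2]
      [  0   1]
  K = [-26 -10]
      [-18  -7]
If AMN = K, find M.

M = A⁻¹KN⁻¹ (apply A⁻¹ on the left and N⁻¹ on the right).
det A = -1, so A⁻¹ = [[5, -7], [2, -3]].
det N = -2; the adjugate gives N⁻¹ = [[-1/2, -1], [0, 1]].
A⁻¹K = [[-4, -1], [2, 1]].
M = (A⁻¹K)N⁻¹ = [[2, 3], [-1, -1]].

M = [[2, 3], [-1, -1]]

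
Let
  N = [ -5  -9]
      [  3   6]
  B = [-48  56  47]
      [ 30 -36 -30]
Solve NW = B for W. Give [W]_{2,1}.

2

Since N multiplies W on the left, W = N⁻¹B.
det N = -3, so N⁻¹ = [[-2, -3], [1, 5/3]].
W = N⁻¹B = [[-2, -3], [1, 5/3]] · [[-48, 56, 47], [30, -36, -30]] = [[6, -4, -4], [2, -4, -3]].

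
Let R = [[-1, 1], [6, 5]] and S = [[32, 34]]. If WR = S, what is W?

W = [[4, 6]]

R is on the right of W, so right-multiply by R⁻¹: W = SR⁻¹.
det R = -11; the adjugate gives R⁻¹ = [[-5/11, 1/11], [6/11, 1/11]].
W = SR⁻¹ = [[32, 34]] · [[-5/11, 1/11], [6/11, 1/11]] = [[4, 6]].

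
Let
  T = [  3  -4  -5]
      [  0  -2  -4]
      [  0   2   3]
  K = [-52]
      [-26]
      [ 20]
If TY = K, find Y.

Since T multiplies Y on the left, Y = T⁻¹K.
det T = 6; the adjugate gives T⁻¹ = [[1/3, 1/3, 1], [0, 3/2, 2], [0, -1, -1]].
Y = T⁻¹K = [[1/3, 1/3, 1], [0, 3/2, 2], [0, -1, -1]] · [[-52], [-26], [20]] = [[-6], [1], [6]].

Y = [[-6], [1], [6]]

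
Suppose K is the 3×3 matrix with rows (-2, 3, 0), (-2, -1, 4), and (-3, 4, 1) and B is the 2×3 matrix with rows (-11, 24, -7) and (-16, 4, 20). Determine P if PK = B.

Right-multiplying both sides by K⁻¹ gives P = BK⁻¹.
K has determinant 4; K⁻¹ = [[-17/4, -3/4, 3], [-5/2, -1/2, 2], [-11/4, -1/4, 2]].
P = BK⁻¹ = [[-11, 24, -7], [-16, 4, 20]] · [[-17/4, -3/4, 3], [-5/2, -1/2, 2], [-11/4, -1/4, 2]] = [[6, -2, 1], [3, 5, 0]].

P = [[6, -2, 1], [3, 5, 0]]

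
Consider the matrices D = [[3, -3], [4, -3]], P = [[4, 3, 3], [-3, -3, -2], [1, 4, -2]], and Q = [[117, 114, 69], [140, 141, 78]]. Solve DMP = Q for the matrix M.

M = [[5, 0, 3], [-2, 3, 1]]

M = D⁻¹QP⁻¹ (apply D⁻¹ on the left and P⁻¹ on the right).
det D = 3, so D⁻¹ = [[-1, 1], [-4/3, 1]].
det P = 5; the adjugate gives P⁻¹ = [[14/5, 18/5, 3/5], [-8/5, -11/5, -1/5], [-9/5, -13/5, -3/5]].
D⁻¹Q = [[23, 27, 9], [-16, -11, -14]].
M = (D⁻¹Q)P⁻¹ = [[5, 0, 3], [-2, 3, 1]].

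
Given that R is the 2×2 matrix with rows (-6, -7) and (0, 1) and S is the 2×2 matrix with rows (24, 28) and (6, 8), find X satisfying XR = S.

R is on the right of X, so right-multiply by R⁻¹: X = SR⁻¹.
det R = -6, so R⁻¹ = [[-1/6, -7/6], [0, 1]].
X = SR⁻¹ = [[24, 28], [6, 8]] · [[-1/6, -7/6], [0, 1]] = [[-4, 0], [-1, 1]].

X = [[-4, 0], [-1, 1]]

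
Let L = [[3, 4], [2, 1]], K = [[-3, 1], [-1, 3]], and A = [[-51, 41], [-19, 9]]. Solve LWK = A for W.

W = L⁻¹AK⁻¹ (apply L⁻¹ on the left and K⁻¹ on the right).
L has determinant -5; L⁻¹ = [[-1/5, 4/5], [2/5, -3/5]].
det K = -8; the adjugate gives K⁻¹ = [[-3/8, 1/8], [-1/8, 3/8]].
L⁻¹A = [[-5, -1], [-9, 11]].
W = (L⁻¹A)K⁻¹ = [[2, -1], [2, 3]].

W = [[2, -1], [2, 3]]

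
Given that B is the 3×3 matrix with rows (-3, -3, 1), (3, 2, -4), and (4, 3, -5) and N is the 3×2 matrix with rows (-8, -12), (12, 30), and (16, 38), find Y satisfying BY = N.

Y = [[0, 2], [2, 0], [-2, -6]]

Since B multiplies Y on the left, Y = B⁻¹N.
det B = -2; the adjugate gives B⁻¹ = [[-1, 6, -5], [1/2, -11/2, 9/2], [-1/2, 3/2, -3/2]].
Y = B⁻¹N = [[-1, 6, -5], [1/2, -11/2, 9/2], [-1/2, 3/2, -3/2]] · [[-8, -12], [12, 30], [16, 38]] = [[0, 2], [2, 0], [-2, -6]].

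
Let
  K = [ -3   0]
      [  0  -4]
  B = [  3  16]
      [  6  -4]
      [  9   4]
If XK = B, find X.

X = [[-1, -4], [-2, 1], [-3, -1]]

Right-multiplying both sides by K⁻¹ gives X = BK⁻¹.
K has determinant 12; K⁻¹ = [[-1/3, 0], [0, -1/4]].
X = BK⁻¹ = [[3, 16], [6, -4], [9, 4]] · [[-1/3, 0], [0, -1/4]] = [[-1, -4], [-2, 1], [-3, -1]].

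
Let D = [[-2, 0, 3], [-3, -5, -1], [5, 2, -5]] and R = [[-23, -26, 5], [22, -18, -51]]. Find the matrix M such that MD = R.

M = [[-2, 4, -3], [-5, 6, 6]]

Right-multiplying both sides by D⁻¹ gives M = RD⁻¹.
det D = 3, so D⁻¹ = [[9, 2, 5], [-20/3, -5/3, -11/3], [19/3, 4/3, 10/3]].
M = RD⁻¹ = [[-23, -26, 5], [22, -18, -51]] · [[9, 2, 5], [-20/3, -5/3, -11/3], [19/3, 4/3, 10/3]] = [[-2, 4, -3], [-5, 6, 6]].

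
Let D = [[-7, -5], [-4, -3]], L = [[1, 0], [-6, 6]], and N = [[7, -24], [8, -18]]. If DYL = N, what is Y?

Isolating Y: multiply by D⁻¹ from the left and L⁻¹ from the right, so Y = D⁻¹NL⁻¹.
D has determinant 1; D⁻¹ = [[-3, 5], [4, -7]].
det L = 6, so L⁻¹ = [[1, 0], [1, 1/6]].
D⁻¹N = [[19, -18], [-28, 30]].
Y = (D⁻¹N)L⁻¹ = [[1, -3], [2, 5]].

Y = [[1, -3], [2, 5]]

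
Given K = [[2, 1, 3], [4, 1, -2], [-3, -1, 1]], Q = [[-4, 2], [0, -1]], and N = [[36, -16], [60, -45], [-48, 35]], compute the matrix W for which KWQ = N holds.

Left-multiply by K⁻¹ and right-multiply by Q⁻¹: W = K⁻¹NQ⁻¹.
det K = -3, so K⁻¹ = [[1/3, 4/3, 5/3], [-2/3, -11/3, -16/3], [1/3, 1/3, 2/3]].
det Q = 4; the adjugate gives Q⁻¹ = [[-1/4, -1/2], [0, -1]].
K⁻¹N = [[12, -7], [12, -11], [0, 3]].
W = (K⁻¹N)Q⁻¹ = [[-3, 1], [-3, 5], [0, -3]].

W = [[-3, 1], [-3, 5], [0, -3]]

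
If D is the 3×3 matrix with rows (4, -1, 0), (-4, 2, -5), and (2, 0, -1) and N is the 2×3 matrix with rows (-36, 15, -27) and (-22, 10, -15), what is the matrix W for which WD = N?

W = [[-5, 5, 2], [-6, 2, 5]]

D is on the right of W, so right-multiply by D⁻¹: W = ND⁻¹.
det D = 6, so D⁻¹ = [[-1/3, -1/6, 5/6], [-7/3, -2/3, 10/3], [-2/3, -1/3, 2/3]].
W = ND⁻¹ = [[-36, 15, -27], [-22, 10, -15]] · [[-1/3, -1/6, 5/6], [-7/3, -2/3, 10/3], [-2/3, -1/3, 2/3]] = [[-5, 5, 2], [-6, 2, 5]].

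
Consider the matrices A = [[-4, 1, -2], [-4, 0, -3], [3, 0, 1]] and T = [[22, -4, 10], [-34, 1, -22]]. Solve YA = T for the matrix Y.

Right-multiplying both sides by A⁻¹ gives Y = TA⁻¹.
A has determinant -5; A⁻¹ = [[0, 1/5, 3/5], [1, -2/5, 4/5], [0, -3/5, -4/5]].
Y = TA⁻¹ = [[22, -4, 10], [-34, 1, -22]] · [[0, 1/5, 3/5], [1, -2/5, 4/5], [0, -3/5, -4/5]] = [[-4, 0, 2], [1, 6, -2]].

Y = [[-4, 0, 2], [1, 6, -2]]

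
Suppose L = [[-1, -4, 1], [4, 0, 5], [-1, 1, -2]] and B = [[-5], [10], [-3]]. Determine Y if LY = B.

Since L multiplies Y on the left, Y = L⁻¹B.
det L = -3, so L⁻¹ = [[5/3, 7/3, 20/3], [-1, -1, -3], [-4/3, -5/3, -16/3]].
Y = L⁻¹B = [[5/3, 7/3, 20/3], [-1, -1, -3], [-4/3, -5/3, -16/3]] · [[-5], [10], [-3]] = [[-5], [4], [6]].

Y = [[-5], [4], [6]]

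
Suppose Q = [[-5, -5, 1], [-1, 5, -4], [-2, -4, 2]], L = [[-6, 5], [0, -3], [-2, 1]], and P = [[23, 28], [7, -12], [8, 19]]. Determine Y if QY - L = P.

QY = P + L = [[17, 33], [7, -15], [6, 20]].
Left-multiplying both sides by Q⁻¹ gives Y = Q⁻¹(P + L).
det Q = -6; the adjugate gives Q⁻¹ = [[1, -1, -5/2], [-5/3, 4/3, 7/2], [-7/3, 5/3, 5]].
Y = Q⁻¹(P + L) = [[-5, -2], [2, -5], [2, -2]].

Y = [[-5, -2], [2, -5], [2, -2]]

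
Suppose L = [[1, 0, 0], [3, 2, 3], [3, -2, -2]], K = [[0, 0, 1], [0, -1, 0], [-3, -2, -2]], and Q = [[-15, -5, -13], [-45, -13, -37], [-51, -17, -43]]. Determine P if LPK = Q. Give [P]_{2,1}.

Isolating P: multiply by L⁻¹ from the left and K⁻¹ from the right, so P = L⁻¹QK⁻¹.
det L = 2; the adjugate gives L⁻¹ = [[1, 0, 0], [15/2, -1, -3/2], [-6, 1, 1]].
det K = -3; the adjugate gives K⁻¹ = [[-2/3, 2/3, -1/3], [0, -1, 0], [1, 0, 0]].
L⁻¹Q = [[-15, -5, -13], [9, 1, 4], [-6, 0, -2]].
P = (L⁻¹Q)K⁻¹ = [[-3, -5, 5], [-2, 5, -3], [2, -4, 2]].

-2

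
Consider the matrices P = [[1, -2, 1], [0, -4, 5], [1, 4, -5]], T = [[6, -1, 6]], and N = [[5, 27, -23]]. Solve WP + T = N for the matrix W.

W = [[-4, -2, 3]]

WP = N − T = [[-1, 28, -29]].
Since P sits to the right of W, W = (N − T)P⁻¹.
P has determinant -6; P⁻¹ = [[0, 1, 1], [-5/6, 1, 5/6], [-2/3, 1, 2/3]].
W = (N − T)P⁻¹ = [[-4, -2, 3]].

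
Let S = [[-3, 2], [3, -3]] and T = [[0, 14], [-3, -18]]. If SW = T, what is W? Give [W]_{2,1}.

S is on the left of W, so left-multiply by S⁻¹: W = S⁻¹T.
det S = 3, so S⁻¹ = [[-1, -2/3], [-1, -1]].
W = S⁻¹T = [[-1, -2/3], [-1, -1]] · [[0, 14], [-3, -18]] = [[2, -2], [3, 4]].

3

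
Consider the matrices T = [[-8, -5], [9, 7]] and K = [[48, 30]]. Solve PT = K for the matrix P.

Right-multiplying both sides by T⁻¹ gives P = KT⁻¹.
T has determinant -11; T⁻¹ = [[-7/11, -5/11], [9/11, 8/11]].
P = KT⁻¹ = [[48, 30]] · [[-7/11, -5/11], [9/11, 8/11]] = [[-6, 0]].

P = [[-6, 0]]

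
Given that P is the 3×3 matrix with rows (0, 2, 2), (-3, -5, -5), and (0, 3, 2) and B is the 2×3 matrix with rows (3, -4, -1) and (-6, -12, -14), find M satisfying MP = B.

Since P sits to the right of M, M = BP⁻¹.
det P = -6, so P⁻¹ = [[-5/6, -1/3, 0], [-1, 0, 1], [3/2, 0, -1]].
M = BP⁻¹ = [[3, -4, -1], [-6, -12, -14]] · [[-5/6, -1/3, 0], [-1, 0, 1], [3/2, 0, -1]] = [[0, -1, -3], [-4, 2, 2]].

M = [[0, -1, -3], [-4, 2, 2]]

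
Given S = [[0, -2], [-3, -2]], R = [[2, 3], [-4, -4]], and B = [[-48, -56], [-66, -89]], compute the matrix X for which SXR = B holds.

X = [[5, 1], [4, -4]]

X = S⁻¹BR⁻¹ (apply S⁻¹ on the left and R⁻¹ on the right).
det S = -6, so S⁻¹ = [[1/3, -1/3], [-1/2, 0]].
det R = 4; the adjugate gives R⁻¹ = [[-1, -3/4], [1, 1/2]].
S⁻¹B = [[6, 11], [24, 28]].
X = (S⁻¹B)R⁻¹ = [[5, 1], [4, -4]].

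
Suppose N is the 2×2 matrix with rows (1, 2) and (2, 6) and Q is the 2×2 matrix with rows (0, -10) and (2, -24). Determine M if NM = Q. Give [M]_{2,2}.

-2

Left-multiplying both sides by N⁻¹ gives M = N⁻¹Q.
det N = 2; the adjugate gives N⁻¹ = [[3, -1], [-1, 1/2]].
M = N⁻¹Q = [[3, -1], [-1, 1/2]] · [[0, -10], [2, -24]] = [[-2, -6], [1, -2]].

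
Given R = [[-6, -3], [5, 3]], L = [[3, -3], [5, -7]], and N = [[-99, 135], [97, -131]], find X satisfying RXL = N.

Left-multiply by R⁻¹ and right-multiply by L⁻¹: X = R⁻¹NL⁻¹.
det R = -3; the adjugate gives R⁻¹ = [[-1, -1], [5/3, 2]].
det L = -6, so L⁻¹ = [[7/6, -1/2], [5/6, -1/2]].
R⁻¹N = [[2, -4], [29, -37]].
X = (R⁻¹N)L⁻¹ = [[-1, 1], [3, 4]].

X = [[-1, 1], [3, 4]]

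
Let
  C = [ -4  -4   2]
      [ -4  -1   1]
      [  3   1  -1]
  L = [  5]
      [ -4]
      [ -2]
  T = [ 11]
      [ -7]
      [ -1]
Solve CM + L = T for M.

M = [[2], [-2], [3]]

CM = T − L = [[6], [-3], [1]].
Since C multiplies M on the left, M = C⁻¹(T − L).
det C = 2, so C⁻¹ = [[0, -1, -1], [-1/2, -1, -2], [-1/2, -4, -6]].
M = C⁻¹(T − L) = [[2], [-2], [3]].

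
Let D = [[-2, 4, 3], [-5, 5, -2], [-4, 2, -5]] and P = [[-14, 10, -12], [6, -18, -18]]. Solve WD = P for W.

D is on the right of W, so right-multiply by D⁻¹: W = PD⁻¹.
det D = 4; the adjugate gives D⁻¹ = [[-21/4, 13/2, -23/4], [-17/4, 11/2, -19/4], [5/2, -3, 5/2]].
W = PD⁻¹ = [[-14, 10, -12], [6, -18, -18]] · [[-21/4, 13/2, -23/4], [-17/4, 11/2, -19/4], [5/2, -3, 5/2]] = [[1, 0, 3], [0, -6, 6]].

W = [[1, 0, 3], [0, -6, 6]]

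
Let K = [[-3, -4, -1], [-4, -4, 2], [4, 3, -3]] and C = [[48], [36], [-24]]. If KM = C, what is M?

M = [[-6], [-6], [-6]]

Since K multiplies M on the left, M = K⁻¹C.
K has determinant -6; K⁻¹ = [[-1, 5/2, 2], [2/3, -13/6, -5/3], [-2/3, 7/6, 2/3]].
M = K⁻¹C = [[-1, 5/2, 2], [2/3, -13/6, -5/3], [-2/3, 7/6, 2/3]] · [[48], [36], [-24]] = [[-6], [-6], [-6]].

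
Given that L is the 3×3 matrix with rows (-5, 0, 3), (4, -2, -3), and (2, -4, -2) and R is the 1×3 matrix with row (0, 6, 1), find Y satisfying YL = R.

Y = [[0, 1, -2]]

Right-multiplying both sides by L⁻¹ gives Y = RL⁻¹.
L has determinant 4; L⁻¹ = [[-2, -3, 3/2], [1/2, 1, -3/4], [-3, -5, 5/2]].
Y = RL⁻¹ = [[0, 6, 1]] · [[-2, -3, 3/2], [1/2, 1, -3/4], [-3, -5, 5/2]] = [[0, 1, -2]].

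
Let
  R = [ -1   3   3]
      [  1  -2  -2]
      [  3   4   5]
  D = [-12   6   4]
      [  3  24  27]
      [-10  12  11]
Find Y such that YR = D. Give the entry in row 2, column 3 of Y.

R is on the right of Y, so right-multiply by R⁻¹: Y = DR⁻¹.
det R = -1, so R⁻¹ = [[2, 3, 0], [11, 14, -1], [-10, -13, 1]].
Y = DR⁻¹ = [[-12, 6, 4], [3, 24, 27], [-10, 12, 11]] · [[2, 3, 0], [11, 14, -1], [-10, -13, 1]] = [[2, -4, -2], [0, -6, 3], [2, -5, -1]].

3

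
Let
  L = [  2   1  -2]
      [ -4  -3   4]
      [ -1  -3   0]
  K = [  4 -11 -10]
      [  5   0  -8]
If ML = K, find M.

M = [[1, -2, 6], [-6, -5, 3]]

Since L sits to the right of M, M = KL⁻¹.
det L = 2, so L⁻¹ = [[6, 3, -1], [-2, -1, 0], [9/2, 5/2, -1]].
M = KL⁻¹ = [[4, -11, -10], [5, 0, -8]] · [[6, 3, -1], [-2, -1, 0], [9/2, 5/2, -1]] = [[1, -2, 6], [-6, -5, 3]].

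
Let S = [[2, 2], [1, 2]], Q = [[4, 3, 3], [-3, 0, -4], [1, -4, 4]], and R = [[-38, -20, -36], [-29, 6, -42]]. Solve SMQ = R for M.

M = S⁻¹RQ⁻¹ (apply S⁻¹ on the left and Q⁻¹ on the right).
det S = 2, so S⁻¹ = [[1, -1], [-1/2, 1]].
det Q = -4, so Q⁻¹ = [[4, 6, 3], [-2, -13/4, -7/4], [-3, -19/4, -9/4]].
S⁻¹R = [[-9, -26, 6], [-10, 16, -24]].
M = (S⁻¹R)Q⁻¹ = [[-2, 2, 5], [0, 2, -4]].

M = [[-2, 2, 5], [0, 2, -4]]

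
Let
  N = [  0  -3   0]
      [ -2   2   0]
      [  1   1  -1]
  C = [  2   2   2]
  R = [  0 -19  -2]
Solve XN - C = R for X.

XN = R + C = [[2, -17, 0]].
N is on the right of X, so right-multiply by N⁻¹: X = (R + C)N⁻¹.
det N = 6, so N⁻¹ = [[-1/3, -1/2, 0], [-1/3, 0, 0], [-2/3, -1/2, -1]].
X = (R + C)N⁻¹ = [[5, -1, 0]].

X = [[5, -1, 0]]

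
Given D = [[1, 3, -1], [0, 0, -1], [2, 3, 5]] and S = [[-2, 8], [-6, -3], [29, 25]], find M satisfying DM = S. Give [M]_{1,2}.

-1

Since D multiplies M on the left, M = D⁻¹S.
D has determinant -3; D⁻¹ = [[-1, 6, 1], [2/3, -7/3, -1/3], [0, -1, 0]].
M = D⁻¹S = [[-1, 6, 1], [2/3, -7/3, -1/3], [0, -1, 0]] · [[-2, 8], [-6, -3], [29, 25]] = [[-5, -1], [3, 4], [6, 3]].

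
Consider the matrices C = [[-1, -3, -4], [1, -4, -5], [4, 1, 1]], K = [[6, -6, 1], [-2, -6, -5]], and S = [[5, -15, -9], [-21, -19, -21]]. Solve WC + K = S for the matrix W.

WC = S − K = [[-1, -9, -10], [-19, -13, -16]].
Since C sits to the right of W, W = (S − K)C⁻¹.
C has determinant -6; C⁻¹ = [[-1/6, 1/6, 1/6], [7/2, -5/2, 3/2], [-17/6, 11/6, -7/6]].
W = (S − K)C⁻¹ = [[-3, 4, -2], [3, 0, -4]].

W = [[-3, 4, -2], [3, 0, -4]]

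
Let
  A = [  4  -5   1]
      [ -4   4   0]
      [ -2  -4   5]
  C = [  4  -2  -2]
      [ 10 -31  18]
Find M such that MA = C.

M = [[-2, -3, 0], [3, -1, 3]]

Right-multiplying both sides by A⁻¹ gives M = CA⁻¹.
det A = 4; the adjugate gives A⁻¹ = [[5, 21/4, -1], [5, 11/2, -1], [6, 13/2, -1]].
M = CA⁻¹ = [[4, -2, -2], [10, -31, 18]] · [[5, 21/4, -1], [5, 11/2, -1], [6, 13/2, -1]] = [[-2, -3, 0], [3, -1, 3]].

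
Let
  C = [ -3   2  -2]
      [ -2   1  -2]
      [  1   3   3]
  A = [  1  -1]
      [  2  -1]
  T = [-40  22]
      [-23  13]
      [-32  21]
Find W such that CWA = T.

W = C⁻¹TA⁻¹ (apply C⁻¹ on the left and A⁻¹ on the right).
C has determinant -5; C⁻¹ = [[-9/5, 12/5, 2/5], [-4/5, 7/5, 2/5], [7/5, -11/5, -1/5]].
A has determinant 1; A⁻¹ = [[-1, 1], [-2, 1]].
C⁻¹T = [[4, 0], [-13, 9], [1, -2]].
W = (C⁻¹T)A⁻¹ = [[-4, 4], [-5, -4], [3, -1]].

W = [[-4, 4], [-5, -4], [3, -1]]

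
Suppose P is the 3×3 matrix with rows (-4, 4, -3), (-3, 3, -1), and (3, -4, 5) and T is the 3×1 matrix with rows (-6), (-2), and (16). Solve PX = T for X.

X = [[-6], [-6], [2]]

Since P multiplies X on the left, X = P⁻¹T.
det P = -5; the adjugate gives P⁻¹ = [[-11/5, 8/5, -1], [-12/5, 11/5, -1], [-3/5, 4/5, 0]].
X = P⁻¹T = [[-11/5, 8/5, -1], [-12/5, 11/5, -1], [-3/5, 4/5, 0]] · [[-6], [-2], [16]] = [[-6], [-6], [2]].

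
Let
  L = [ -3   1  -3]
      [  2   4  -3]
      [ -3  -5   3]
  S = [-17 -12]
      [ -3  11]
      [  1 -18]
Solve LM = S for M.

M = [[4, 1], [-2, 6], [1, 5]]

L is on the left of M, so left-multiply by L⁻¹: M = L⁻¹S.
L has determinant 6; L⁻¹ = [[-1/2, 2, 3/2], [1/2, -3, -5/2], [1/3, -3, -7/3]].
M = L⁻¹S = [[-1/2, 2, 3/2], [1/2, -3, -5/2], [1/3, -3, -7/3]] · [[-17, -12], [-3, 11], [1, -18]] = [[4, 1], [-2, 6], [1, 5]].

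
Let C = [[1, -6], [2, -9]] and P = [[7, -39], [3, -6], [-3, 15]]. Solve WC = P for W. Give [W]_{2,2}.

Right-multiplying both sides by C⁻¹ gives W = PC⁻¹.
C has determinant 3; C⁻¹ = [[-3, 2], [-2/3, 1/3]].
W = PC⁻¹ = [[7, -39], [3, -6], [-3, 15]] · [[-3, 2], [-2/3, 1/3]] = [[5, 1], [-5, 4], [-1, -1]].

4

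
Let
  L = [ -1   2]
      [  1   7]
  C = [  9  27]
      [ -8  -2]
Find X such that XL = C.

L is on the right of X, so right-multiply by L⁻¹: X = CL⁻¹.
L has determinant -9; L⁻¹ = [[-7/9, 2/9], [1/9, 1/9]].
X = CL⁻¹ = [[9, 27], [-8, -2]] · [[-7/9, 2/9], [1/9, 1/9]] = [[-4, 5], [6, -2]].

X = [[-4, 5], [6, -2]]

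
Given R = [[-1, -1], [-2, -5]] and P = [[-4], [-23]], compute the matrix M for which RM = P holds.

M = [[-1], [5]]

Left-multiplying both sides by R⁻¹ gives M = R⁻¹P.
R has determinant 3; R⁻¹ = [[-5/3, 1/3], [2/3, -1/3]].
M = R⁻¹P = [[-5/3, 1/3], [2/3, -1/3]] · [[-4], [-23]] = [[-1], [5]].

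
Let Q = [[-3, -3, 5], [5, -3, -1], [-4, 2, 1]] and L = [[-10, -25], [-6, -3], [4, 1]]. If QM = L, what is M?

M = [[-1, -1], [1, 1], [-2, -5]]

Left-multiplying both sides by Q⁻¹ gives M = Q⁻¹L.
Q has determinant -4; Q⁻¹ = [[1/4, -13/4, -9/2], [1/4, -17/4, -11/2], [1/2, -9/2, -6]].
M = Q⁻¹L = [[1/4, -13/4, -9/2], [1/4, -17/4, -11/2], [1/2, -9/2, -6]] · [[-10, -25], [-6, -3], [4, 1]] = [[-1, -1], [1, 1], [-2, -5]].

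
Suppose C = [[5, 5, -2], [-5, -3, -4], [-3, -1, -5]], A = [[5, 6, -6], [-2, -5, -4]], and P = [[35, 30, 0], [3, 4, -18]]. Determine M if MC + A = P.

MC = P − A = [[30, 24, 6], [5, 9, -14]].
Right-multiplying both sides by C⁻¹ gives M = (P − A)C⁻¹.
C has determinant -2; C⁻¹ = [[-11/2, -27/2, 13], [13/2, 31/2, -15], [2, 5, -5]].
M = (P − A)C⁻¹ = [[3, -3, 0], [3, 2, 0]].

M = [[3, -3, 0], [3, 2, 0]]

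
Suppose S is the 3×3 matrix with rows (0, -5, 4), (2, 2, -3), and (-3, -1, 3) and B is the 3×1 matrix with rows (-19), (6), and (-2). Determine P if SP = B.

P = [[-5], [-1], [-6]]

Since S multiplies P on the left, P = S⁻¹B.
det S = 1; the adjugate gives S⁻¹ = [[3, 11, 7], [3, 12, 8], [4, 15, 10]].
P = S⁻¹B = [[3, 11, 7], [3, 12, 8], [4, 15, 10]] · [[-19], [6], [-2]] = [[-5], [-1], [-6]].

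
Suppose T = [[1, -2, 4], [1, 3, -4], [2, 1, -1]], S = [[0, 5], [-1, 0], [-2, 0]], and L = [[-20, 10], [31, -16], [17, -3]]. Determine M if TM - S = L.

TM = L + S = [[-20, 15], [30, -16], [15, -3]].
T is on the left of M, so left-multiply by T⁻¹: M = T⁻¹(L + S).
T has determinant -5; T⁻¹ = [[-1/5, -2/5, 4/5], [7/5, 9/5, -8/5], [1, 1, -1]].
M = T⁻¹(L + S) = [[4, 1], [2, -3], [-5, 2]].

M = [[4, 1], [2, -3], [-5, 2]]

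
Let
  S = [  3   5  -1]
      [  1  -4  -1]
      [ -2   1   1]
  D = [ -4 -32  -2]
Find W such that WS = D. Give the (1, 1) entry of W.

S is on the right of W, so right-multiply by S⁻¹: W = DS⁻¹.
det S = 3, so S⁻¹ = [[-1, -2, -3], [1/3, 1/3, 2/3], [-7/3, -13/3, -17/3]].
W = DS⁻¹ = [[-4, -32, -2]] · [[-1, -2, -3], [1/3, 1/3, 2/3], [-7/3, -13/3, -17/3]] = [[-2, 6, 2]].

-2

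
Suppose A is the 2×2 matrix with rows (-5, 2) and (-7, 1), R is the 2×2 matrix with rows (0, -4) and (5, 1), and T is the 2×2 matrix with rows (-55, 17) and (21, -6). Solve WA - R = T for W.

WA = T + R = [[-55, 13], [26, -5]].
Right-multiplying both sides by A⁻¹ gives W = (T + R)A⁻¹.
det A = 9; the adjugate gives A⁻¹ = [[1/9, -2/9], [7/9, -5/9]].
W = (T + R)A⁻¹ = [[4, 5], [-1, -3]].

W = [[4, 5], [-1, -3]]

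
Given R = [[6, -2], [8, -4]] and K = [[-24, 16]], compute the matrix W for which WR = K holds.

W = [[4, -6]]

Right-multiplying both sides by R⁻¹ gives W = KR⁻¹.
R has determinant -8; R⁻¹ = [[1/2, -1/4], [1, -3/4]].
W = KR⁻¹ = [[-24, 16]] · [[1/2, -1/4], [1, -3/4]] = [[4, -6]].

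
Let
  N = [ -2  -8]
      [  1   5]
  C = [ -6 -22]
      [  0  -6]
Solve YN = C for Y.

Y = [[4, 2], [-3, -6]]

Since N sits to the right of Y, Y = CN⁻¹.
N has determinant -2; N⁻¹ = [[-5/2, -4], [1/2, 1]].
Y = CN⁻¹ = [[-6, -22], [0, -6]] · [[-5/2, -4], [1/2, 1]] = [[4, 2], [-3, -6]].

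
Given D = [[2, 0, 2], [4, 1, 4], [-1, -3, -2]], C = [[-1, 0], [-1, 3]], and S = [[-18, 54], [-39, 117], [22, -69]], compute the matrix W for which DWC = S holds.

W = D⁻¹SC⁻¹ (apply D⁻¹ on the left and C⁻¹ on the right).
det D = -2; the adjugate gives D⁻¹ = [[-5, 3, 1], [-2, 1, 0], [11/2, -3, -1]].
C has determinant -3; C⁻¹ = [[-1, 0], [-1/3, 1/3]].
D⁻¹S = [[-5, 12], [-3, 9], [-4, 15]].
W = (D⁻¹S)C⁻¹ = [[1, 4], [0, 3], [-1, 5]].

W = [[1, 4], [0, 3], [-1, 5]]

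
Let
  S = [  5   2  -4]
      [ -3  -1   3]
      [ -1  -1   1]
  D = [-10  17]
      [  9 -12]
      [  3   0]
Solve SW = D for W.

Left-multiplying both sides by S⁻¹ gives W = S⁻¹D.
det S = 2, so S⁻¹ = [[1, 1, 1], [0, 1/2, -3/2], [1, 3/2, 1/2]].
W = S⁻¹D = [[1, 1, 1], [0, 1/2, -3/2], [1, 3/2, 1/2]] · [[-10, 17], [9, -12], [3, 0]] = [[2, 5], [0, -6], [5, -1]].

W = [[2, 5], [0, -6], [5, -1]]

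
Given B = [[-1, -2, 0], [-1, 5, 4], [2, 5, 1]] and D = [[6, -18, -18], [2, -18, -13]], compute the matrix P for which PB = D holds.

P = [[-6, -4, -2], [-1, -3, -1]]

B is on the right of P, so right-multiply by B⁻¹: P = DB⁻¹.
B has determinant -3; B⁻¹ = [[5, -2/3, 8/3], [-3, 1/3, -4/3], [5, -1/3, 7/3]].
P = DB⁻¹ = [[6, -18, -18], [2, -18, -13]] · [[5, -2/3, 8/3], [-3, 1/3, -4/3], [5, -1/3, 7/3]] = [[-6, -4, -2], [-1, -3, -1]].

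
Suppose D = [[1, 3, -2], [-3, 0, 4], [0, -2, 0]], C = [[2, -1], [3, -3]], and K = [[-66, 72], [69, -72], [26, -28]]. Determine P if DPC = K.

P = [[-3, -3], [1, -5], [-3, 4]]

Isolating P: multiply by D⁻¹ from the left and C⁻¹ from the right, so P = D⁻¹KC⁻¹.
D has determinant -4; D⁻¹ = [[-2, -1, -3], [0, 0, -1/2], [-3/2, -1/2, -9/4]].
det C = -3; the adjugate gives C⁻¹ = [[1, -1/3], [1, -2/3]].
D⁻¹K = [[-15, 12], [-13, 14], [6, -9]].
P = (D⁻¹K)C⁻¹ = [[-3, -3], [1, -5], [-3, 4]].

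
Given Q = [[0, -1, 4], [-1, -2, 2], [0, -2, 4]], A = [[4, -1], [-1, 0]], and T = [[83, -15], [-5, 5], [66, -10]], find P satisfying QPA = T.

Left-multiply by Q⁻¹ and right-multiply by A⁻¹: P = Q⁻¹TA⁻¹.
det Q = 4; the adjugate gives Q⁻¹ = [[-1, -1, 3/2], [1, 0, -1], [1/2, 0, -1/4]].
A has determinant -1; A⁻¹ = [[0, -1], [-1, -4]].
Q⁻¹T = [[21, -5], [17, -5], [25, -5]].
P = (Q⁻¹T)A⁻¹ = [[5, -1], [5, 3], [5, -5]].

P = [[5, -1], [5, 3], [5, -5]]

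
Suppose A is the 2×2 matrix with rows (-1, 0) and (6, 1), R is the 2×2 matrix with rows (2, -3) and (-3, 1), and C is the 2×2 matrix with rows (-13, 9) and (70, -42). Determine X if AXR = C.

X = [[2, -3], [-4, 0]]

Isolating X: multiply by A⁻¹ from the left and R⁻¹ from the right, so X = A⁻¹CR⁻¹.
A has determinant -1; A⁻¹ = [[-1, 0], [6, 1]].
R has determinant -7; R⁻¹ = [[-1/7, -3/7], [-3/7, -2/7]].
A⁻¹C = [[13, -9], [-8, 12]].
X = (A⁻¹C)R⁻¹ = [[2, -3], [-4, 0]].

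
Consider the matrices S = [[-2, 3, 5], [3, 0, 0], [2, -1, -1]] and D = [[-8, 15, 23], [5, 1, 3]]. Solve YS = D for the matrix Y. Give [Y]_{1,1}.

S is on the right of Y, so right-multiply by S⁻¹: Y = DS⁻¹.
S has determinant -6; S⁻¹ = [[0, 1/3, 0], [-1/2, 4/3, -5/2], [1/2, -2/3, 3/2]].
Y = DS⁻¹ = [[-8, 15, 23], [5, 1, 3]] · [[0, 1/3, 0], [-1/2, 4/3, -5/2], [1/2, -2/3, 3/2]] = [[4, 2, -3], [1, 1, 2]].

4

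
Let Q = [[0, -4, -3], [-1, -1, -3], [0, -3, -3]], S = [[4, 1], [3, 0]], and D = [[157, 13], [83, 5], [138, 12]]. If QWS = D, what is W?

Left-multiply by Q⁻¹ and right-multiply by S⁻¹: W = Q⁻¹DS⁻¹.
det Q = 3; the adjugate gives Q⁻¹ = [[-2, -1, 3], [-1, 0, 1], [1, 0, -4/3]].
S has determinant -3; S⁻¹ = [[0, 1/3], [1, -4/3]].
Q⁻¹D = [[17, 5], [-19, -1], [-27, -3]].
W = (Q⁻¹D)S⁻¹ = [[5, -1], [-1, -5], [-3, -5]].

W = [[5, -1], [-1, -5], [-3, -5]]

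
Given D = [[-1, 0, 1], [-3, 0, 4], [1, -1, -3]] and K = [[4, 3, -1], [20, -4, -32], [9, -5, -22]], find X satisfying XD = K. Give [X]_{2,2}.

Since D sits to the right of X, X = KD⁻¹.
det D = -1, so D⁻¹ = [[-4, 1, 0], [5, -2, -1], [-3, 1, 0]].
X = KD⁻¹ = [[4, 3, -1], [20, -4, -32], [9, -5, -22]] · [[-4, 1, 0], [5, -2, -1], [-3, 1, 0]] = [[2, -3, -3], [-4, -4, 4], [5, -3, 5]].

-4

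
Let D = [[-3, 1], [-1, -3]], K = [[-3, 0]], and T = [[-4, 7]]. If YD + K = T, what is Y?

YD = T − K = [[-1, 7]].
Since D sits to the right of Y, Y = (T − K)D⁻¹.
det D = 10; the adjugate gives D⁻¹ = [[-3/10, -1/10], [1/10, -3/10]].
Y = (T − K)D⁻¹ = [[1, -2]].

Y = [[1, -2]]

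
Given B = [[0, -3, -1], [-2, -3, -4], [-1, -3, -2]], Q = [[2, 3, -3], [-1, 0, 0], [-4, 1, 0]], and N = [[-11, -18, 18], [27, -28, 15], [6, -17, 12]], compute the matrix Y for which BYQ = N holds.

Isolating Y: multiply by B⁻¹ from the left and Q⁻¹ from the right, so Y = B⁻¹NQ⁻¹.
det B = -3, so B⁻¹ = [[2, 1, -3], [0, 1/3, -2/3], [-1, -1, 2]].
det Q = 3, so Q⁻¹ = [[0, -1, 0], [0, -4, 1], [-1/3, -14/3, 1]].
B⁻¹N = [[-13, -13, 15], [5, 2, -3], [-4, 12, -9]].
Y = (B⁻¹N)Q⁻¹ = [[-5, -5, 2], [1, 1, -1], [3, -2, 3]].

Y = [[-5, -5, 2], [1, 1, -1], [3, -2, 3]]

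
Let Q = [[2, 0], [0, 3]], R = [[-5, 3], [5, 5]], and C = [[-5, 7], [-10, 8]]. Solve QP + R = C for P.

QP = C − R = [[0, 4], [-15, 3]].
Since Q multiplies P on the left, P = Q⁻¹(C − R).
Q has determinant 6; Q⁻¹ = [[1/2, 0], [0, 1/3]].
P = Q⁻¹(C − R) = [[0, 2], [-5, 1]].

P = [[0, 2], [-5, 1]]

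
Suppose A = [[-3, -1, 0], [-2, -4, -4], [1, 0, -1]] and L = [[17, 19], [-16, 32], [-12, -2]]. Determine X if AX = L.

Since A multiplies X on the left, X = A⁻¹L.
det A = -6, so A⁻¹ = [[-2/3, 1/6, -2/3], [1, -1/2, 2], [-2/3, 1/6, -5/3]].
X = A⁻¹L = [[-2/3, 1/6, -2/3], [1, -1/2, 2], [-2/3, 1/6, -5/3]] · [[17, 19], [-16, 32], [-12, -2]] = [[-6, -6], [1, -1], [6, -4]].

X = [[-6, -6], [1, -1], [6, -4]]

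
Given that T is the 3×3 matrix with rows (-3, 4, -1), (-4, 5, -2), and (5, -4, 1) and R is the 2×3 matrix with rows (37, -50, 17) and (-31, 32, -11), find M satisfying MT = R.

Right-multiplying both sides by T⁻¹ gives M = RT⁻¹.
det T = -6; the adjugate gives T⁻¹ = [[1/2, 0, 1/2], [1, -1/3, 1/3], [3/2, -4/3, -1/6]].
M = RT⁻¹ = [[37, -50, 17], [-31, 32, -11]] · [[1/2, 0, 1/2], [1, -1/3, 1/3], [3/2, -4/3, -1/6]] = [[-6, -6, -1], [0, 4, -3]].

M = [[-6, -6, -1], [0, 4, -3]]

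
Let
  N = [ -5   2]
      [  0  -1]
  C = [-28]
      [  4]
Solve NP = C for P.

Left-multiplying both sides by N⁻¹ gives P = N⁻¹C.
det N = 5, so N⁻¹ = [[-1/5, -2/5], [0, -1]].
P = N⁻¹C = [[-1/5, -2/5], [0, -1]] · [[-28], [4]] = [[4], [-4]].

P = [[4], [-4]]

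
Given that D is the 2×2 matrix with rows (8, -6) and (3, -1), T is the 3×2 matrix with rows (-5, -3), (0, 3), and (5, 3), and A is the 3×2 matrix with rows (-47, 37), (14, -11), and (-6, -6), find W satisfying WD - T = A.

W = [[-5, -4], [1, 2], [1, -3]]

WD = A + T = [[-52, 34], [14, -8], [-1, -3]].
Since D sits to the right of W, W = (A + T)D⁻¹.
D has determinant 10; D⁻¹ = [[-1/10, 3/5], [-3/10, 4/5]].
W = (A + T)D⁻¹ = [[-5, -4], [1, 2], [1, -3]].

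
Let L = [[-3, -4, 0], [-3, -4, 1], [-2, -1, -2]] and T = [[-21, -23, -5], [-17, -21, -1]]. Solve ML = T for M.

M = [[4, 1, 3], [4, 1, 1]]

Right-multiplying both sides by L⁻¹ gives M = TL⁻¹.
L has determinant 5; L⁻¹ = [[9/5, -8/5, -4/5], [-8/5, 6/5, 3/5], [-1, 1, 0]].
M = TL⁻¹ = [[-21, -23, -5], [-17, -21, -1]] · [[9/5, -8/5, -4/5], [-8/5, 6/5, 3/5], [-1, 1, 0]] = [[4, 1, 3], [4, 1, 1]].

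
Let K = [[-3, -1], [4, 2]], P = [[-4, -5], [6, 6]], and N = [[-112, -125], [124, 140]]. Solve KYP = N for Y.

Y = [[-5, 5], [2, -5]]

Y = K⁻¹NP⁻¹ (apply K⁻¹ on the left and P⁻¹ on the right).
det K = -2; the adjugate gives K⁻¹ = [[-1, -1/2], [2, 3/2]].
P has determinant 6; P⁻¹ = [[1, 5/6], [-1, -2/3]].
K⁻¹N = [[50, 55], [-38, -40]].
Y = (K⁻¹N)P⁻¹ = [[-5, 5], [2, -5]].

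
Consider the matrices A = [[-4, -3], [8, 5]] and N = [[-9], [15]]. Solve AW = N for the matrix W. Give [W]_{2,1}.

A is on the left of W, so left-multiply by A⁻¹: W = A⁻¹N.
A has determinant 4; A⁻¹ = [[5/4, 3/4], [-2, -1]].
W = A⁻¹N = [[5/4, 3/4], [-2, -1]] · [[-9], [15]] = [[0], [3]].

3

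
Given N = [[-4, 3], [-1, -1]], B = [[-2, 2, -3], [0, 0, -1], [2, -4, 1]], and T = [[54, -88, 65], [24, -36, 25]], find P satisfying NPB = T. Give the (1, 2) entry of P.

Isolating P: multiply by N⁻¹ from the left and B⁻¹ from the right, so P = N⁻¹TB⁻¹.
det N = 7, so N⁻¹ = [[-1/7, -3/7], [1/7, -4/7]].
B has determinant 4; B⁻¹ = [[-1, 5/2, -1/2], [-1/2, 1, -1/2], [0, -1, 0]].
N⁻¹T = [[-18, 28, -20], [-6, 8, -5]].
P = (N⁻¹T)B⁻¹ = [[4, 3, -5], [2, -2, -1]].

3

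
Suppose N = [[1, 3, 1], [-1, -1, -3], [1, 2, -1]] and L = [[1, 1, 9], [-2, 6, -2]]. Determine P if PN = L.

P = [[1, -2, -2], [6, 4, -4]]

N is on the right of P, so right-multiply by N⁻¹: P = LN⁻¹.
det N = -6; the adjugate gives N⁻¹ = [[-7/6, -5/6, 4/3], [2/3, 1/3, -1/3], [1/6, -1/6, -1/3]].
P = LN⁻¹ = [[1, 1, 9], [-2, 6, -2]] · [[-7/6, -5/6, 4/3], [2/3, 1/3, -1/3], [1/6, -1/6, -1/3]] = [[1, -2, -2], [6, 4, -4]].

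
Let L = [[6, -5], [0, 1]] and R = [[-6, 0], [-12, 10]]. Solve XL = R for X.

L is on the right of X, so right-multiply by L⁻¹: X = RL⁻¹.
det L = 6; the adjugate gives L⁻¹ = [[1/6, 5/6], [0, 1]].
X = RL⁻¹ = [[-6, 0], [-12, 10]] · [[1/6, 5/6], [0, 1]] = [[-1, -5], [-2, 0]].

X = [[-1, -5], [-2, 0]]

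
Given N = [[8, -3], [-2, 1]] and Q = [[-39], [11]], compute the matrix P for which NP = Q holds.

Left-multiplying both sides by N⁻¹ gives P = N⁻¹Q.
det N = 2, so N⁻¹ = [[1/2, 3/2], [1, 4]].
P = N⁻¹Q = [[1/2, 3/2], [1, 4]] · [[-39], [11]] = [[-3], [5]].

P = [[-3], [5]]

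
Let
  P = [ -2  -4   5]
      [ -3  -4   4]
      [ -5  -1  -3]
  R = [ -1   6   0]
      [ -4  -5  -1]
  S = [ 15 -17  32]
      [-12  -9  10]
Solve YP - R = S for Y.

YP = S + R = [[14, -11, 32], [-16, -14, 9]].
Since P sits to the right of Y, Y = (S + R)P⁻¹.
P has determinant -1; P⁻¹ = [[-16, 17, -4], [29, -31, 7], [17, -18, 4]].
Y = (S + R)P⁻¹ = [[1, 3, -5], [3, 0, 2]].

Y = [[1, 3, -5], [3, 0, 2]]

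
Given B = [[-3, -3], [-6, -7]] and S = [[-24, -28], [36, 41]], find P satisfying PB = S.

Right-multiplying both sides by B⁻¹ gives P = SB⁻¹.
det B = 3, so B⁻¹ = [[-7/3, 1], [2, -1]].
P = SB⁻¹ = [[-24, -28], [36, 41]] · [[-7/3, 1], [2, -1]] = [[0, 4], [-2, -5]].

P = [[0, 4], [-2, -5]]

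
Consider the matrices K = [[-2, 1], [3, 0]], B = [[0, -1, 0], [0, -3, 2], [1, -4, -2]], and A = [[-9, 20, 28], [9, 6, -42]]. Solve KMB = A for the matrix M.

M = [[-2, -4, 3], [-3, -3, -3]]

Left-multiply by K⁻¹ and right-multiply by B⁻¹: M = K⁻¹AB⁻¹.
K has determinant -3; K⁻¹ = [[0, 1/3], [1, 2/3]].
det B = -2, so B⁻¹ = [[-7, 1, 1], [-1, 0, 0], [-3/2, 1/2, 0]].
K⁻¹A = [[3, 2, -14], [-3, 24, 0]].
M = (K⁻¹A)B⁻¹ = [[-2, -4, 3], [-3, -3, -3]].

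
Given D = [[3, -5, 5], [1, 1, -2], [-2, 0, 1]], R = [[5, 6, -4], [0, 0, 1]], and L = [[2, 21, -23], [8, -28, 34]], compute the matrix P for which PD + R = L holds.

P = [[-2, 5, 1], [5, -3, 2]]

PD = L − R = [[-3, 15, -19], [8, -28, 33]].
Right-multiplying both sides by D⁻¹ gives P = (L − R)D⁻¹.
det D = -2, so D⁻¹ = [[-1/2, -5/2, -5/2], [-3/2, -13/2, -11/2], [-1, -5, -4]].
P = (L − R)D⁻¹ = [[-2, 5, 1], [5, -3, 2]].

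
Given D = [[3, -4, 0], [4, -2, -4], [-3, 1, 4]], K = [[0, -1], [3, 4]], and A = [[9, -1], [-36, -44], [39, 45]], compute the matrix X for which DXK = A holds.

X = [[-1, 1], [-4, 0], [2, 4]]

X = D⁻¹AK⁻¹ (apply D⁻¹ on the left and K⁻¹ on the right).
det D = 4, so D⁻¹ = [[-1, 4, 4], [-1, 3, 3], [-1/2, 9/4, 5/2]].
K has determinant 3; K⁻¹ = [[4/3, 1/3], [-1, 0]].
D⁻¹A = [[3, 5], [0, 4], [12, 14]].
X = (D⁻¹A)K⁻¹ = [[-1, 1], [-4, 0], [2, 4]].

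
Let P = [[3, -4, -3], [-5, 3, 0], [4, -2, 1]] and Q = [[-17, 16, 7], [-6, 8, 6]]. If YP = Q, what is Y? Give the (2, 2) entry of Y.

0

Since P sits to the right of Y, Y = QP⁻¹.
P has determinant -5; P⁻¹ = [[-3/5, -2, -9/5], [-1, -3, -3], [2/5, 2, 11/5]].
Y = QP⁻¹ = [[-17, 16, 7], [-6, 8, 6]] · [[-3/5, -2, -9/5], [-1, -3, -3], [2/5, 2, 11/5]] = [[-3, 0, -2], [-2, 0, 0]].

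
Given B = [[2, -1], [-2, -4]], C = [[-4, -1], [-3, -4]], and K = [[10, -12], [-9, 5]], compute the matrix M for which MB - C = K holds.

M = [[5, 2], [-5, 1]]

MB = K + C = [[6, -13], [-12, 1]].
B is on the right of M, so right-multiply by B⁻¹: M = (K + C)B⁻¹.
det B = -10; the adjugate gives B⁻¹ = [[2/5, -1/10], [-1/5, -1/5]].
M = (K + C)B⁻¹ = [[5, 2], [-5, 1]].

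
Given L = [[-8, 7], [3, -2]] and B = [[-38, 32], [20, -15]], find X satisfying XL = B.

X = [[4, -2], [-1, 4]]

Since L sits to the right of X, X = BL⁻¹.
det L = -5; the adjugate gives L⁻¹ = [[2/5, 7/5], [3/5, 8/5]].
X = BL⁻¹ = [[-38, 32], [20, -15]] · [[2/5, 7/5], [3/5, 8/5]] = [[4, -2], [-1, 4]].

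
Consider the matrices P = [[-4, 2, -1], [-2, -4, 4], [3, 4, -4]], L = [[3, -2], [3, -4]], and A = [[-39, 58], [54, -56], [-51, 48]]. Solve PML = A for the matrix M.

M = P⁻¹AL⁻¹ (apply P⁻¹ on the left and L⁻¹ on the right).
P has determinant 4; P⁻¹ = [[0, 1, 1], [1, 19/4, 9/2], [1, 11/2, 5]].
det L = -6, so L⁻¹ = [[2/3, -1/3], [1/2, -1/2]].
P⁻¹A = [[3, -8], [-12, 8], [3, -10]].
M = (P⁻¹A)L⁻¹ = [[-2, 3], [-4, 0], [-3, 4]].

M = [[-2, 3], [-4, 0], [-3, 4]]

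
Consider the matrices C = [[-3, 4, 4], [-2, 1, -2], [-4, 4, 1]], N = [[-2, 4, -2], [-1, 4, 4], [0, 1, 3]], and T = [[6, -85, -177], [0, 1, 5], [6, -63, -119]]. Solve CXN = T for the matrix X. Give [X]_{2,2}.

-2

X = C⁻¹TN⁻¹ (apply C⁻¹ on the left and N⁻¹ on the right).
det C = -3, so C⁻¹ = [[-3, -4, 4], [-10/3, -13/3, 14/3], [4/3, 4/3, -5/3]].
N has determinant -2; N⁻¹ = [[-4, 7, -12], [-3/2, 3, -5], [1/2, -1, 2]].
C⁻¹T = [[6, -1, 35], [8, -15, 13], [-2, -7, -31]].
X = (C⁻¹T)N⁻¹ = [[-5, 4, 3], [-3, -2, 5], [3, -4, -3]].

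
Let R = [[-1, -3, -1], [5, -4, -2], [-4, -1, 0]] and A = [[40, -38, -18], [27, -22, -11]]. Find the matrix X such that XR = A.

X = [[6, 6, -4], [-1, 6, 1]]

Since R sits to the right of X, X = AR⁻¹.
R has determinant -1; R⁻¹ = [[2, -1, -2], [-8, 4, 7], [21, -11, -19]].
X = AR⁻¹ = [[40, -38, -18], [27, -22, -11]] · [[2, -1, -2], [-8, 4, 7], [21, -11, -19]] = [[6, 6, -4], [-1, 6, 1]].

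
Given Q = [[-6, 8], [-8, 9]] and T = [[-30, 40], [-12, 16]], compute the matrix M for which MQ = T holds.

M = [[5, 0], [2, 0]]

Since Q sits to the right of M, M = TQ⁻¹.
det Q = 10, so Q⁻¹ = [[9/10, -4/5], [4/5, -3/5]].
M = TQ⁻¹ = [[-30, 40], [-12, 16]] · [[9/10, -4/5], [4/5, -3/5]] = [[5, 0], [2, 0]].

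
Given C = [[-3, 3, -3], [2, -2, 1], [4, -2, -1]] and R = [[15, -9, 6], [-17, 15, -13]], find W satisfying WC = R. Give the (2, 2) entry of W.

C is on the right of W, so right-multiply by C⁻¹: W = RC⁻¹.
det C = -6, so C⁻¹ = [[-2/3, -3/2, 1/2], [-1, -5/2, 1/2], [-2/3, -1, 0]].
W = RC⁻¹ = [[15, -9, 6], [-17, 15, -13]] · [[-2/3, -3/2, 1/2], [-1, -5/2, 1/2], [-2/3, -1, 0]] = [[-5, -6, 3], [5, 1, -1]].

1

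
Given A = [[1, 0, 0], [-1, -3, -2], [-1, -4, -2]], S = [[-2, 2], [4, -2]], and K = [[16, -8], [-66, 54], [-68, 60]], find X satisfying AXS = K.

X = A⁻¹KS⁻¹ (apply A⁻¹ on the left and S⁻¹ on the right).
det A = -2, so A⁻¹ = [[1, 0, 0], [0, 1, -1], [-1/2, -2, 3/2]].
det S = -4; the adjugate gives S⁻¹ = [[1/2, 1/2], [1, 1/2]].
A⁻¹K = [[16, -8], [2, -6], [22, -14]].
X = (A⁻¹K)S⁻¹ = [[0, 4], [-5, -2], [-3, 4]].

X = [[0, 4], [-5, -2], [-3, 4]]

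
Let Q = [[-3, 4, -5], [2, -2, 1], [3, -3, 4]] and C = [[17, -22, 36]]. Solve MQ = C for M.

Q is on the right of M, so right-multiply by Q⁻¹: M = CQ⁻¹.
Q has determinant -5; Q⁻¹ = [[1, 1/5, 6/5], [1, -3/5, 7/5], [0, -3/5, 2/5]].
M = CQ⁻¹ = [[17, -22, 36]] · [[1, 1/5, 6/5], [1, -3/5, 7/5], [0, -3/5, 2/5]] = [[-5, -5, 4]].

M = [[-5, -5, 4]]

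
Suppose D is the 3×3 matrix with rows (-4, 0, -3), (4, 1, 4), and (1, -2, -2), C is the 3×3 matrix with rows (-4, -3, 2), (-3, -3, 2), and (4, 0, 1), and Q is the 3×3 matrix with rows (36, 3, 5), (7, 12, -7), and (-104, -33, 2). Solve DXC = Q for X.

X = [[-1, 2, -4], [1, -5, 5], [3, -4, 3]]

Isolating X: multiply by D⁻¹ from the left and C⁻¹ from the right, so X = D⁻¹QC⁻¹.
D has determinant 3; D⁻¹ = [[2, 2, 1], [4, 11/3, 4/3], [-3, -8/3, -4/3]].
det C = 3; the adjugate gives C⁻¹ = [[-1, 1, 0], [11/3, -4, 2/3], [4, -4, 1]].
D⁻¹Q = [[-18, -3, -2], [31, 12, -3], [12, 3, 1]].
X = (D⁻¹Q)C⁻¹ = [[-1, 2, -4], [1, -5, 5], [3, -4, 3]].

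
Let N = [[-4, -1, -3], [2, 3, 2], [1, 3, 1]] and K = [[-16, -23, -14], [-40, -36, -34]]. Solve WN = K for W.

Since N sits to the right of W, W = KN⁻¹.
det N = 3, so N⁻¹ = [[-1, -8/3, 7/3], [0, -1/3, 2/3], [1, 11/3, -10/3]].
W = KN⁻¹ = [[-16, -23, -14], [-40, -36, -34]] · [[-1, -8/3, 7/3], [0, -1/3, 2/3], [1, 11/3, -10/3]] = [[2, -1, -6], [6, -6, -4]].

W = [[2, -1, -6], [6, -6, -4]]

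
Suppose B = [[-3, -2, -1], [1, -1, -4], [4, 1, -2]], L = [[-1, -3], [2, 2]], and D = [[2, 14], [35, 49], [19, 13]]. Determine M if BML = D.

M = [[4, -1], [-5, 5], [4, -5]]

Left-multiply by B⁻¹ and right-multiply by L⁻¹: M = B⁻¹DL⁻¹.
det B = 5; the adjugate gives B⁻¹ = [[6/5, -1, 7/5], [-14/5, 2, -13/5], [1, -1, 1]].
det L = 4, so L⁻¹ = [[1/2, 3/4], [-1/2, -1/4]].
B⁻¹D = [[-6, -14], [15, 25], [-14, -22]].
M = (B⁻¹D)L⁻¹ = [[4, -1], [-5, 5], [4, -5]].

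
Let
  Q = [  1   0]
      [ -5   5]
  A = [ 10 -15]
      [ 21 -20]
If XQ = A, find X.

X = [[-5, -3], [1, -4]]

Q is on the right of X, so right-multiply by Q⁻¹: X = AQ⁻¹.
det Q = 5, so Q⁻¹ = [[1, 0], [1, 1/5]].
X = AQ⁻¹ = [[10, -15], [21, -20]] · [[1, 0], [1, 1/5]] = [[-5, -3], [1, -4]].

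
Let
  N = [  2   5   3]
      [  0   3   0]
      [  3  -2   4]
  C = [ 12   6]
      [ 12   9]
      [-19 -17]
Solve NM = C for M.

Left-multiplying both sides by N⁻¹ gives M = N⁻¹C.
det N = -3; the adjugate gives N⁻¹ = [[-4, 26/3, 3], [0, 1/3, 0], [3, -19/3, -2]].
M = N⁻¹C = [[-4, 26/3, 3], [0, 1/3, 0], [3, -19/3, -2]] · [[12, 6], [12, 9], [-19, -17]] = [[-1, 3], [4, 3], [-2, -5]].

M = [[-1, 3], [4, 3], [-2, -5]]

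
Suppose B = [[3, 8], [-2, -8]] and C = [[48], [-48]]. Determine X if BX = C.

B is on the left of X, so left-multiply by B⁻¹: X = B⁻¹C.
B has determinant -8; B⁻¹ = [[1, 1], [-1/4, -3/8]].
X = B⁻¹C = [[1, 1], [-1/4, -3/8]] · [[48], [-48]] = [[0], [6]].

X = [[0], [6]]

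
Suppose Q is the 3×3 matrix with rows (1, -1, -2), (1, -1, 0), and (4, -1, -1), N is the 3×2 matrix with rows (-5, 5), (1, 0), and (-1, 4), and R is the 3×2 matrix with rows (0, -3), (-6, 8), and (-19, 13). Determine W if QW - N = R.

W = [[-5, 4], [0, -4], [0, 3]]

QW = R + N = [[-5, 2], [-5, 8], [-20, 17]].
Left-multiplying both sides by Q⁻¹ gives W = Q⁻¹(R + N).
Q has determinant -6; Q⁻¹ = [[-1/6, -1/6, 1/3], [-1/6, -7/6, 1/3], [-1/2, 1/2, 0]].
W = Q⁻¹(R + N) = [[-5, 4], [0, -4], [0, 3]].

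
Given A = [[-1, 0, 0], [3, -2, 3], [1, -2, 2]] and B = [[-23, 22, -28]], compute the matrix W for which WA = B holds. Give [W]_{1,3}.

-5

A is on the right of W, so right-multiply by A⁻¹: W = BA⁻¹.
det A = -2, so A⁻¹ = [[-1, 0, 0], [3/2, 1, -3/2], [2, 1, -1]].
W = BA⁻¹ = [[-23, 22, -28]] · [[-1, 0, 0], [3/2, 1, -3/2], [2, 1, -1]] = [[0, -6, -5]].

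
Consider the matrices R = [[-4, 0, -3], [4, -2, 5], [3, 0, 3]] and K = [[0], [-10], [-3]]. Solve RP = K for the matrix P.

Since R multiplies P on the left, P = R⁻¹K.
det R = 6; the adjugate gives R⁻¹ = [[-1, 0, -1], [1/2, -1/2, 4/3], [1, 0, 4/3]].
P = R⁻¹K = [[-1, 0, -1], [1/2, -1/2, 4/3], [1, 0, 4/3]] · [[0], [-10], [-3]] = [[3], [1], [-4]].

P = [[3], [1], [-4]]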